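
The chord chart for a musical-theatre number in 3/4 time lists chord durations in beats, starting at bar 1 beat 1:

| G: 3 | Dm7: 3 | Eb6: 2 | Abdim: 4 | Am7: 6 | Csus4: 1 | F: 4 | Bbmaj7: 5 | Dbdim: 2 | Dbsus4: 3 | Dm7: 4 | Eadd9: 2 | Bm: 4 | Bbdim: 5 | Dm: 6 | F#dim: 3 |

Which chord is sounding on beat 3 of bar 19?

F#dim

Beat 3 of bar 19 is beat (19−1)×3 + 3 = 57 overall.
Running totals: G ends at 3, Dm7 ends at 6, Eb6 ends at 8, Abdim ends at 12, Am7 ends at 18, Csus4 ends at 19, F ends at 23, Bbmaj7 ends at 28, Dbdim ends at 30, Dbsus4 ends at 33, Dm7 ends at 37, Eadd9 ends at 39, Bm ends at 43, Bbdim ends at 48, Dm ends at 54, F#dim ends at 57.
Beat 57 falls within F#dim.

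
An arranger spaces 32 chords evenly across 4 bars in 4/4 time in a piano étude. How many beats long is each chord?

0.5 beats

4 bars × 4 beats/bar = 16 beats total.
16 beats ÷ 32 chords = 0.5 beats per chord.
(That is an eighth note.)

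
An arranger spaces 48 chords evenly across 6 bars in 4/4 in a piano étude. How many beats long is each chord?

6 bars × 4 beats/bar = 24 beats total.
24 beats ÷ 48 chords = 0.5 beats per chord.
(That is an eighth note.)

0.5 beats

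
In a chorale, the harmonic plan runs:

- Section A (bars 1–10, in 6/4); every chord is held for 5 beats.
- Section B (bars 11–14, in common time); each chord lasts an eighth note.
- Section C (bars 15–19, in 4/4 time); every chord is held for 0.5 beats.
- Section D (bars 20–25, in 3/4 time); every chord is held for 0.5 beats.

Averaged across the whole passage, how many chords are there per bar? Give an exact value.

4.8 chords per bar

A: 10 × 6 = 60 beats ÷ 5 = 12 chords.
B: 4 × 4 = 16 beats ÷ 0.5 = 32 chords.
C: 5 × 4 = 20 beats ÷ 0.5 = 40 chords.
D: 6 × 3 = 18 beats ÷ 0.5 = 36 chords.
Overall: 120 chords over 25 bars → 120/25 = 4.8 chords per bar.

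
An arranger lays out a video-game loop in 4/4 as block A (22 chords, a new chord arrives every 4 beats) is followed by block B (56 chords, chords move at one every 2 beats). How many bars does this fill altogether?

A: 22 × 4 = 88 beats = 22 bars.
B: 56 × 2 = 112 beats = 28 bars.
Total: 22 + 28 = 50 bars.

50 bars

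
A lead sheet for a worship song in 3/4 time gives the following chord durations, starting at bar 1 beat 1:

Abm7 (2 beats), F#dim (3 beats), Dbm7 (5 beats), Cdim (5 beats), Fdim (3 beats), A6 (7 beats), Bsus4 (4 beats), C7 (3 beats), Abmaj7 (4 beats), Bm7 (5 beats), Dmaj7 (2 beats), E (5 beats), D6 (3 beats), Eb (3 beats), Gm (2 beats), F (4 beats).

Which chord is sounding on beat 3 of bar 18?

Beat 3 of bar 18 is beat (18−1)×3 + 3 = 54 overall.
Running totals: Abm7 ends at 2, F#dim ends at 5, Dbm7 ends at 10, Cdim ends at 15, Fdim ends at 18, A6 ends at 25, Bsus4 ends at 29, C7 ends at 32, Abmaj7 ends at 36, Bm7 ends at 41, Dmaj7 ends at 43, E ends at 48, D6 ends at 51, Eb ends at 54.
Beat 54 falls within Eb.

Eb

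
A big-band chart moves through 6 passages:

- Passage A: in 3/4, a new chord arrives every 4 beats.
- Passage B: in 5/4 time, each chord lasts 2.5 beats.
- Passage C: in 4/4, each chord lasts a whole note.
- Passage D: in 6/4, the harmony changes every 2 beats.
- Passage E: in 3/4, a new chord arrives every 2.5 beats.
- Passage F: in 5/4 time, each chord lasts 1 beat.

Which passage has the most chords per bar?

Passage F

A: 3 beats/bar ÷ 4 beats/chord = 0.75 chords/bar.
B: 5 beats/bar ÷ 2.5 beats/chord = 2 chords/bar.
C: 4 beats/bar ÷ 4 beats/chord = 1 chord/bar.
D: 6 beats/bar ÷ 2 beats/chord = 3 chords/bar.
E: 3 beats/bar ÷ 2.5 beats/chord = 1.2 chords/bar.
F: 5 beats/bar ÷ 1 beat/chord = 5 chords/bar.
Fastest is F at 5 chords/bar.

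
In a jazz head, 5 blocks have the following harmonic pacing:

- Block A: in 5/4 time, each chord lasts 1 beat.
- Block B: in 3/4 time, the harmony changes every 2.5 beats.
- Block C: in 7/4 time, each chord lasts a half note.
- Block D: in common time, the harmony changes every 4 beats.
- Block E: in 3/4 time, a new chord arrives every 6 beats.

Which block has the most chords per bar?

Block A

A: 5 beats/bar ÷ 1 beat/chord = 5 chords/bar.
B: 3 beats/bar ÷ 2.5 beats/chord = 1.2 chords/bar.
C: 7 beats/bar ÷ 2 beats/chord = 3.5 chords/bar.
D: 4 beats/bar ÷ 4 beats/chord = 1 chord/bar.
E: 3 beats/bar ÷ 6 beats/chord = 0.5 chords/bar.
Fastest is A at 5 chords/bar.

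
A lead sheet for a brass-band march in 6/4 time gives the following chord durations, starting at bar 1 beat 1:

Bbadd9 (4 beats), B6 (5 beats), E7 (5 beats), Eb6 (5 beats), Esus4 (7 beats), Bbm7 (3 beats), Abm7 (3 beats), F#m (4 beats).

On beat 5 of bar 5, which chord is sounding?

Beat 5 of bar 5 is beat (5−1)×6 + 5 = 29 overall.
Running totals: Bbadd9 ends at 4, B6 ends at 9, E7 ends at 14, Eb6 ends at 19, Esus4 ends at 26, Bbm7 ends at 29.
Beat 29 falls within Bbm7.

Bbm7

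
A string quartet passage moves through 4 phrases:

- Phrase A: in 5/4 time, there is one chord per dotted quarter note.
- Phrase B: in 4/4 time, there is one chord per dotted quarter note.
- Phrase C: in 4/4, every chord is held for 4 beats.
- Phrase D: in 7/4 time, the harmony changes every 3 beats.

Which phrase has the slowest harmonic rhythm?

A: 5/1.5 = 10/3 chords/bar.
B: 4/1.5 = 8/3 chords/bar.
C: 4/4 = 1 chord/bar.
D: 7/3 = 7/3 chords/bar.
Slowest is C at 1 chords/bar.

Phrase C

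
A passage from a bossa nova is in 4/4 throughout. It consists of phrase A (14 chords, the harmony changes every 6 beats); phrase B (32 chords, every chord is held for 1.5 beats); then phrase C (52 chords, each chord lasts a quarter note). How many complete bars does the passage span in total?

46 bars

A: 14 × 6 = 84 beats = 21 bars.
B: 32 × 1.5 = 48 beats = 12 bars.
C: 52 × 1 = 52 beats = 13 bars.
Total: 21 + 12 + 13 = 46 bars.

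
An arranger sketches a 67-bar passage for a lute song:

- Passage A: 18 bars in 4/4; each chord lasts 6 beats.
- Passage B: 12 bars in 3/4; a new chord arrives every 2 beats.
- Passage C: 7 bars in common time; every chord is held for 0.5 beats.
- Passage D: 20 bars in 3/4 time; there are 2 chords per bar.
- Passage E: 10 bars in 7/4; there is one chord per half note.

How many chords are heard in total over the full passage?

161 chords

A has 72 beats and chords last 6 each, so 12 chords.
B has 36 beats and chords last 2 each, so 18 chords.
C has 28 beats and chords last 0.5 each, so 56 chords.
D has 60 beats and chords last 1.5 each, so 40 chords.
E has 70 beats and chords last 2 each, so 35 chords.
Total: 12 + 18 + 56 + 40 + 35 = 161.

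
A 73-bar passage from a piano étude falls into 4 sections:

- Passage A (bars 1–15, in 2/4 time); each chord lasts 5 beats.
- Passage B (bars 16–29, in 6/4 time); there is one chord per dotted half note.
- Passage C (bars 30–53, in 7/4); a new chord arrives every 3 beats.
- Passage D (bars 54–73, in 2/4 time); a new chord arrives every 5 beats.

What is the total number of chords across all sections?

98 chords

A: 15·2 = 30 beats, 30/5 = 6 chords.
B: 14·6 = 84 beats, 84/3 = 28 chords.
C: 24·7 = 168 beats, 168/3 = 56 chords.
D: 20·2 = 40 beats, 40/5 = 8 chords.
Total: 6 + 28 + 56 + 8 = 98.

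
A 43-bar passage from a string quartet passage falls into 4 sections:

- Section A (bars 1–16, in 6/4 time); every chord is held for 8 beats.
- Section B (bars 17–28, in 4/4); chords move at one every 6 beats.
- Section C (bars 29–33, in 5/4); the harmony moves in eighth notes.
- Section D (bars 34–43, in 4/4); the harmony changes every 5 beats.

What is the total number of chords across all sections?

78 chords

A: 16 bars × 6 beats = 96 beats; 8 beats/chord → 12 chords.
B: 12 bars × 4 beats = 48 beats; 6 beats/chord → 8 chords.
C: 5 bars × 5 beats = 25 beats; 0.5 beats/chord → 50 chords.
D: 10 bars × 4 beats = 40 beats; 5 beats/chord → 8 chords.
Total: 12 + 8 + 50 + 8 = 78.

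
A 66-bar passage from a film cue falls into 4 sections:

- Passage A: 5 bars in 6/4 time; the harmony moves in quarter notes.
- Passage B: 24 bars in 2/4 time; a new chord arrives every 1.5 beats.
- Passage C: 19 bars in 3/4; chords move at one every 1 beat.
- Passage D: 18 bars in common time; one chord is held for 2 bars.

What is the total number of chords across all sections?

A: 5 bars × 6 beats = 30 beats; 1 beat/chord → 30 chords.
B: 24 bars × 2 beats = 48 beats; 1.5 beats/chord → 32 chords.
C: 19 bars × 3 beats = 57 beats; 1 beat/chord → 57 chords.
D: 18 bars × 4 beats = 72 beats; 8 beats/chord → 9 chords.
Total: 30 + 32 + 57 + 9 = 128.

128 chords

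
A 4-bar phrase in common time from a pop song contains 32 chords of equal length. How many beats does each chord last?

4 bars × 4 beats/bar = 16 beats total.
16 beats ÷ 32 chords = 0.5 beats per chord.
(That is an eighth note.)

0.5 beats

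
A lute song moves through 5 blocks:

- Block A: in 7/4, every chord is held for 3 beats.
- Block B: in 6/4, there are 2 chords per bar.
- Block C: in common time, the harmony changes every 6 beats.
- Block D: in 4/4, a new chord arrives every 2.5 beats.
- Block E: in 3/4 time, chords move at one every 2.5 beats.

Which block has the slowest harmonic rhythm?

Block C

A: each chord is 3 beats in 7/4, so 7/3 per bar.
B: each chord is 3 beats in 6/4, so 2 per bar.
C: each chord is 6 beats in 4/4, so 2/3 per bar.
D: each chord is 2.5 beats in 4/4, so 1.6 per bar.
E: each chord is 2.5 beats in 3/4, so 1.2 per bar.
Slowest is C at 2/3 chords/bar.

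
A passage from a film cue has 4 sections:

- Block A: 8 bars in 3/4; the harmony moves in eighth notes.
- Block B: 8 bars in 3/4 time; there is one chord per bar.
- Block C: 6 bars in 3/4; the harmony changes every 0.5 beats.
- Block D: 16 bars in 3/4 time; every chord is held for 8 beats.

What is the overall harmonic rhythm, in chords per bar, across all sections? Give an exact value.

A: 8 × 3 = 24 beats ÷ 0.5 = 48 chords.
B: 8 × 3 = 24 beats ÷ 3 = 8 chords.
C: 6 × 3 = 18 beats ÷ 0.5 = 36 chords.
D: 16 × 3 = 48 beats ÷ 8 = 6 chords.
Overall: 98 chords over 38 bars → 98/38 = 49/19 chords per bar.

49/19 chords per bar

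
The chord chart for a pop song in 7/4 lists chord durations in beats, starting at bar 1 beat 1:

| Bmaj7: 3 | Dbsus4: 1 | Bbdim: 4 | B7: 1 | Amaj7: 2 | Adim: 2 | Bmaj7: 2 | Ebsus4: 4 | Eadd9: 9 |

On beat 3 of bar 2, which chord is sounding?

Beat 3 of bar 2 is beat (2−1)×7 + 3 = 10 overall.
Running totals: Bmaj7 ends at 3, Dbsus4 ends at 4, Bbdim ends at 8, B7 ends at 9, Amaj7 ends at 11.
Beat 10 falls within Amaj7.

Amaj7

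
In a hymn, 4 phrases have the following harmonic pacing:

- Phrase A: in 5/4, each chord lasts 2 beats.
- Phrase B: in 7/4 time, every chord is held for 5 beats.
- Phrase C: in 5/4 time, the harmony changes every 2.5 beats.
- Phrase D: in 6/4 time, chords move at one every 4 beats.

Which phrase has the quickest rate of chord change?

A: 5 beats/bar ÷ 2 beats/chord = 2.5 chords/bar.
B: 7 beats/bar ÷ 5 beats/chord = 1.4 chords/bar.
C: 5 beats/bar ÷ 2.5 beats/chord = 2 chords/bar.
D: 6 beats/bar ÷ 4 beats/chord = 1.5 chords/bar.
Fastest is A at 2.5 chords/bar.

Phrase A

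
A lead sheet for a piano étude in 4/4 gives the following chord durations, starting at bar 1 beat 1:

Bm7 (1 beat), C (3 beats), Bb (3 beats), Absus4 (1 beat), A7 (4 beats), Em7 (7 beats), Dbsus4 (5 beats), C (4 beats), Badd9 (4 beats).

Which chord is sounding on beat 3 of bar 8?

Badd9

Beat 3 of bar 8 is beat (8−1)×4 + 3 = 31 overall.
Running totals: Bm7 ends at 1, C ends at 4, Bb ends at 7, Absus4 ends at 8, A7 ends at 12, Em7 ends at 19, Dbsus4 ends at 24, C ends at 28, Badd9 ends at 32.
Beat 31 falls within Badd9.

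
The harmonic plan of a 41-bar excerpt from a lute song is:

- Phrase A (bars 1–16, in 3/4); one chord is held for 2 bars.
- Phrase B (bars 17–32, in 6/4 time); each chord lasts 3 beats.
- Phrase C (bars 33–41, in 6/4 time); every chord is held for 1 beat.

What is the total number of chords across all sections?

A has 48 beats and chords last 6 each, so 8 chords.
B has 96 beats and chords last 3 each, so 32 chords.
C has 54 beats and chords last 1 each, so 54 chords.
Total: 8 + 32 + 54 = 94.

94 chords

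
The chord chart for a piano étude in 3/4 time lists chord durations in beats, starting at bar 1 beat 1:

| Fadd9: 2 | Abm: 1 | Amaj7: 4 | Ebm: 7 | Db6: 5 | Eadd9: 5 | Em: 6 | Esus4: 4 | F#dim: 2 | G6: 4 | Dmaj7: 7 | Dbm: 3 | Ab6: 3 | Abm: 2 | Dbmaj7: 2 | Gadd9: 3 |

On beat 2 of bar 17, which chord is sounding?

Beat 2 of bar 17 is beat (17−1)×3 + 2 = 50 overall.
Running totals: Fadd9 ends at 2, Abm ends at 3, Amaj7 ends at 7, Ebm ends at 14, Db6 ends at 19, Eadd9 ends at 24, Em ends at 30, Esus4 ends at 34, F#dim ends at 36, G6 ends at 40, Dmaj7 ends at 47, Dbm ends at 50.
Beat 50 falls within Dbm.

Dbm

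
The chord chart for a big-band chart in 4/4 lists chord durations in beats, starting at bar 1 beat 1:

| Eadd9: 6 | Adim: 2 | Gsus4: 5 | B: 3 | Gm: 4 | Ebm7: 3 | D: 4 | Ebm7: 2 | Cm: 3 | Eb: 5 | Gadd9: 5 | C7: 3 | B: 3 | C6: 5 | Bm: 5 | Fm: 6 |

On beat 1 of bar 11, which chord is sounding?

Gadd9

Beat 1 of bar 11 is beat (11−1)×4 + 1 = 41 overall.
Running totals: Eadd9 ends at 6, Adim ends at 8, Gsus4 ends at 13, B ends at 16, Gm ends at 20, Ebm7 ends at 23, D ends at 27, Ebm7 ends at 29, Cm ends at 32, Eb ends at 37, Gadd9 ends at 42.
Beat 41 falls within Gadd9.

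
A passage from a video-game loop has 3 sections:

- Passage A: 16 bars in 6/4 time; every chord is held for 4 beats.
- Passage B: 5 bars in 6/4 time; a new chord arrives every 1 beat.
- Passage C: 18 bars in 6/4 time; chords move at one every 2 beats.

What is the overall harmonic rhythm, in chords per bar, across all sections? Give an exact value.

A: 16 bars of 6 beats is 96 beats; at 4 beats each that's 24 chords.
B: 5 bars of 6 beats is 30 beats; at 1 beat each that's 30 chords.
C: 18 bars of 6 beats is 108 beats; at 2 beats each that's 54 chords.
Overall: 108 chords over 39 bars → 108/39 = 36/13 chords per bar.

36/13 chords per bar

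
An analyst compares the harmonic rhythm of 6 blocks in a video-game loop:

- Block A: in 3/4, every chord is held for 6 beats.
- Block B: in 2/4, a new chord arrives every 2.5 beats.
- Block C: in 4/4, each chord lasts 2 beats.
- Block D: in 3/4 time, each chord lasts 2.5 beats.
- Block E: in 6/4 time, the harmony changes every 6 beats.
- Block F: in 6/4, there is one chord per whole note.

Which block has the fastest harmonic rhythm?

A: 3/6 = 0.5 chords/bar.
B: 2/2.5 = 0.8 chords/bar.
C: 4/2 = 2 chords/bar.
D: 3/2.5 = 1.2 chords/bar.
E: 6/6 = 1 chord/bar.
F: 6/4 = 1.5 chords/bar.
Fastest is C at 2 chords/bar.

Block C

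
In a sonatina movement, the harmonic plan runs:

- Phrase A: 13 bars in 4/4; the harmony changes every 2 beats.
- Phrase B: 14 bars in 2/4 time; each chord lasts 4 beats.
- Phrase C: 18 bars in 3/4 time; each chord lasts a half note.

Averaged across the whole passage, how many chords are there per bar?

4/3 chords per bar

A: 13 bars of 4 beats is 52 beats; at 2 beats each that's 26 chords.
B: 14 bars of 2 beats is 28 beats; at 4 beats each that's 7 chords.
C: 18 bars of 3 beats is 54 beats; at 2 beats each that's 27 chords.
Overall: 60 chords over 45 bars → 60/45 = 4/3 chords per bar.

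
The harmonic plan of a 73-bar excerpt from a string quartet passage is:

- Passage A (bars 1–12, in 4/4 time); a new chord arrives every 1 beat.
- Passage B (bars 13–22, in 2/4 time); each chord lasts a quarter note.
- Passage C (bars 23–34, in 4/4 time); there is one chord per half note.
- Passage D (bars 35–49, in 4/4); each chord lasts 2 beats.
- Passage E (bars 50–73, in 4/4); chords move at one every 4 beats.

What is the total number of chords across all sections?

A: 12·4 = 48 beats, 48/1 = 48 chords.
B: 10·2 = 20 beats, 20/1 = 20 chords.
C: 12·4 = 48 beats, 48/2 = 24 chords.
D: 15·4 = 60 beats, 60/2 = 30 chords.
E: 24·4 = 96 beats, 96/4 = 24 chords.
Total: 48 + 20 + 24 + 30 + 24 = 146.

146 chords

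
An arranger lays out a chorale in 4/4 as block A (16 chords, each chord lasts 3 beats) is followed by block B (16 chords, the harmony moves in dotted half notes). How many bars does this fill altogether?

A: 16 × 3 = 48 beats = 12 bars.
B: 16 × 3 = 48 beats = 12 bars.
Total: 12 + 12 = 24 bars.

24 bars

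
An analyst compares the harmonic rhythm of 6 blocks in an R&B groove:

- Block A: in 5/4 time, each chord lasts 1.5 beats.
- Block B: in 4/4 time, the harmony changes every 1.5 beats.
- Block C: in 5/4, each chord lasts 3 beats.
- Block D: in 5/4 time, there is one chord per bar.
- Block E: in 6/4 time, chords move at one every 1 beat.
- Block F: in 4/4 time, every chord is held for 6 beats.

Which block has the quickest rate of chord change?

A: 5/1.5 = 10/3 chords/bar.
B: 4/1.5 = 8/3 chords/bar.
C: 5/3 = 5/3 chords/bar.
D: 5/5 = 1 chord/bar.
E: 6/1 = 6 chords/bar.
F: 4/6 = 2/3 chords/bar.
Fastest is E at 6 chords/bar.

Block E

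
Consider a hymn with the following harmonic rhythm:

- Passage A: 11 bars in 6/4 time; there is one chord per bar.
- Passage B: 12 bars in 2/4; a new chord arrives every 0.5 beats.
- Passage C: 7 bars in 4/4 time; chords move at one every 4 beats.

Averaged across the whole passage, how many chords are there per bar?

A: 11 bars of 6 beats is 66 beats; at 6 beats each that's 11 chords.
B: 12 bars of 2 beats is 24 beats; at 0.5 beats each that's 48 chords.
C: 7 bars of 4 beats is 28 beats; at 4 beats each that's 7 chords.
Overall: 66 chords over 30 bars → 66/30 = 2.2 chords per bar.

2.2 chords per bar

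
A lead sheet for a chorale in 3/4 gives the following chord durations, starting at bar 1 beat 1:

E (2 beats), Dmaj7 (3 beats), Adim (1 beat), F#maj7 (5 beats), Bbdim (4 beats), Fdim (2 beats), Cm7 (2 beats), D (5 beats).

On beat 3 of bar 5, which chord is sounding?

Bbdim

Beat 3 of bar 5 is beat (5−1)×3 + 3 = 15 overall.
Running totals: E ends at 2, Dmaj7 ends at 5, Adim ends at 6, F#maj7 ends at 11, Bbdim ends at 15.
Beat 15 falls within Bbdim.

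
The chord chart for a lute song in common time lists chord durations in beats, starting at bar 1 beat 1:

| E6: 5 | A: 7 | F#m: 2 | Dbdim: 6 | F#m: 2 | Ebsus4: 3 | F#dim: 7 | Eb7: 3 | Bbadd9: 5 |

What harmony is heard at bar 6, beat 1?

Beat 1 of bar 6 is beat (6−1)×4 + 1 = 21 overall.
Running totals: E6 ends at 5, A ends at 12, F#m ends at 14, Dbdim ends at 20, F#m ends at 22.
Beat 21 falls within F#m.

F#m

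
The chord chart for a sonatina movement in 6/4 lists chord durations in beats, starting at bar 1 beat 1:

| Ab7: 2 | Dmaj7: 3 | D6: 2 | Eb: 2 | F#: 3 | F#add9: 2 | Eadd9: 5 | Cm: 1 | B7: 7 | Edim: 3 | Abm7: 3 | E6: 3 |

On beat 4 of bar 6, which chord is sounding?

E6

Beat 4 of bar 6 is beat (6−1)×6 + 4 = 34 overall.
Running totals: Ab7 ends at 2, Dmaj7 ends at 5, D6 ends at 7, Eb ends at 9, F# ends at 12, F#add9 ends at 14, Eadd9 ends at 19, Cm ends at 20, B7 ends at 27, Edim ends at 30, Abm7 ends at 33, E6 ends at 36.
Beat 34 falls within E6.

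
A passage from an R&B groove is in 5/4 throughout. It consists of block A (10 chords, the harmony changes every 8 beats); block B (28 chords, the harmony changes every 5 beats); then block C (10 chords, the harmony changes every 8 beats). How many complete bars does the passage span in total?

A: 10 × 8 = 80 beats = 16 bars.
B: 28 × 5 = 140 beats = 28 bars.
C: 10 × 8 = 80 beats = 16 bars.
Total: 16 + 28 + 16 = 60 bars.

60 bars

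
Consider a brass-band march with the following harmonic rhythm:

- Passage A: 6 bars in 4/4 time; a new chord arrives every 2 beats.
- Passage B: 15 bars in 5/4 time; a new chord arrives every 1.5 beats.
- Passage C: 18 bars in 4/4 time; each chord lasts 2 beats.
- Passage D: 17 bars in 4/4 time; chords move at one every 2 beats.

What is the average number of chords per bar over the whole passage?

A: 6 bars of 4 beats is 24 beats; at 2 beats each that's 12 chords.
B: 15 bars of 5 beats is 75 beats; at 1.5 beats each that's 50 chords.
C: 18 bars of 4 beats is 72 beats; at 2 beats each that's 36 chords.
D: 17 bars of 4 beats is 68 beats; at 2 beats each that's 34 chords.
Overall: 132 chords over 56 bars → 132/56 = 33/14 chords per bar.

33/14 chords per bar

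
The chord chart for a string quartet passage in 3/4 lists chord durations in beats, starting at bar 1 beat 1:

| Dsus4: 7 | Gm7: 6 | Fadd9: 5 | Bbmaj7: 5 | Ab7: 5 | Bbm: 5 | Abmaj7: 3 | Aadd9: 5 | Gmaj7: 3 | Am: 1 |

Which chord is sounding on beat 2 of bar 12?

Abmaj7

Beat 2 of bar 12 is beat (12−1)×3 + 2 = 35 overall.
Running totals: Dsus4 ends at 7, Gm7 ends at 13, Fadd9 ends at 18, Bbmaj7 ends at 23, Ab7 ends at 28, Bbm ends at 33, Abmaj7 ends at 36.
Beat 35 falls within Abmaj7.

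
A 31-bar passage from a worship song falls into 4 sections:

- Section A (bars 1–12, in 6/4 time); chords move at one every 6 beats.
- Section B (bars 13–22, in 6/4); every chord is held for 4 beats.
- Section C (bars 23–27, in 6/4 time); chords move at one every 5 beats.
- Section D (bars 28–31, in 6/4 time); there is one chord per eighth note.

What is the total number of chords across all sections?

A: 12 bars × 6 beats = 72 beats; 6 beats/chord → 12 chords.
B: 10 bars × 6 beats = 60 beats; 4 beats/chord → 15 chords.
C: 5 bars × 6 beats = 30 beats; 5 beats/chord → 6 chords.
D: 4 bars × 6 beats = 24 beats; 0.5 beats/chord → 48 chords.
Total: 12 + 15 + 6 + 48 = 81.

81 chords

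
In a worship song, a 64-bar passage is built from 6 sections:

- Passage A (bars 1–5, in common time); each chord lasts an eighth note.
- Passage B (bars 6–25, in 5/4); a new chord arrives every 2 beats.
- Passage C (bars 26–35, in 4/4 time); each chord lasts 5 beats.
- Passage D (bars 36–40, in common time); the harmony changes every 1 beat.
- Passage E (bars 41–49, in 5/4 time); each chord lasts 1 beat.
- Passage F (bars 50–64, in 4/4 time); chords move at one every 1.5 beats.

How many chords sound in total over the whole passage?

203 chords

A: 5 bars × 4 beats = 20 beats; 0.5 beats/chord → 40 chords.
B: 20 bars × 5 beats = 100 beats; 2 beats/chord → 50 chords.
C: 10 bars × 4 beats = 40 beats; 5 beats/chord → 8 chords.
D: 5 bars × 4 beats = 20 beats; 1 beat/chord → 20 chords.
E: 9 bars × 5 beats = 45 beats; 1 beat/chord → 45 chords.
F: 15 bars × 4 beats = 60 beats; 1.5 beats/chord → 40 chords.
Total: 40 + 50 + 8 + 20 + 45 + 40 = 203.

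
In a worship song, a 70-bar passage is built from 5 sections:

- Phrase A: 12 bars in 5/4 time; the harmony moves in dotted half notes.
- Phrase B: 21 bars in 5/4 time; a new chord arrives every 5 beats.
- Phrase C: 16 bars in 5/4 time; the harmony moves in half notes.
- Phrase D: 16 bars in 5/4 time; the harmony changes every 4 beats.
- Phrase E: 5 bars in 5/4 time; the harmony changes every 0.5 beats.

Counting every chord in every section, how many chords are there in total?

A: 12·5 = 60 beats, 60/3 = 20 chords.
B: 21·5 = 105 beats, 105/5 = 21 chords.
C: 16·5 = 80 beats, 80/2 = 40 chords.
D: 16·5 = 80 beats, 80/4 = 20 chords.
E: 5·5 = 25 beats, 25/0.5 = 50 chords.
Total: 20 + 21 + 40 + 20 + 50 = 151.

151 chords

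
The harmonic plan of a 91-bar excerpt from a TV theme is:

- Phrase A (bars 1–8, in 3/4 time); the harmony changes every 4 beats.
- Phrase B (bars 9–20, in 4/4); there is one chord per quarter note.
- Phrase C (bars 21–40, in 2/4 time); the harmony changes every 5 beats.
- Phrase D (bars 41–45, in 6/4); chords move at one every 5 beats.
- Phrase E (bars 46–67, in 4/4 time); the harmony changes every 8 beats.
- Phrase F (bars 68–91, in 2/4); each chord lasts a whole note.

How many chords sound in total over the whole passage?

91 chords

A has 24 beats and chords last 4 each, so 6 chords.
B has 48 beats and chords last 1 each, so 48 chords.
C has 40 beats and chords last 5 each, so 8 chords.
D has 30 beats and chords last 5 each, so 6 chords.
E has 88 beats and chords last 8 each, so 11 chords.
F has 48 beats and chords last 4 each, so 12 chords.
Total: 6 + 48 + 8 + 6 + 11 + 12 = 91.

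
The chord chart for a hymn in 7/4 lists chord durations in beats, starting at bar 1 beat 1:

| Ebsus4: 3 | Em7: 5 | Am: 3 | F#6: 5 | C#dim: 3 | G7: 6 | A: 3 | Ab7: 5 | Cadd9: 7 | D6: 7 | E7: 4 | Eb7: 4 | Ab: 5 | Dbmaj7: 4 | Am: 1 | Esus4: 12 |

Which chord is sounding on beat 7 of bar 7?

Beat 7 of bar 7 is beat (7−1)×7 + 7 = 49 overall.
Running totals: Ebsus4 ends at 3, Em7 ends at 8, Am ends at 11, F#6 ends at 16, C#dim ends at 19, G7 ends at 25, A ends at 28, Ab7 ends at 33, Cadd9 ends at 40, D6 ends at 47, E7 ends at 51.
Beat 49 falls within E7.

E7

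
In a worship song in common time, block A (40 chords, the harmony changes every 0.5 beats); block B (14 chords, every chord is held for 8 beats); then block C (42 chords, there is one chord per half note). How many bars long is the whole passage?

A: 40 × 0.5 = 20 beats = 5 bars.
B: 14 × 8 = 112 beats = 28 bars.
C: 42 × 2 = 84 beats = 21 bars.
Total: 5 + 28 + 21 = 54 bars.

54 bars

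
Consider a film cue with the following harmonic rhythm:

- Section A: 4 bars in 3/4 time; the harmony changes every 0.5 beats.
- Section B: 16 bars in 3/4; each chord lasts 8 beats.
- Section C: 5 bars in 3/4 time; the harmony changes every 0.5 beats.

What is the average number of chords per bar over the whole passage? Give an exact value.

2.4 chords per bar

A: 4 × 3 = 12 beats ÷ 0.5 = 24 chords.
B: 16 × 3 = 48 beats ÷ 8 = 6 chords.
C: 5 × 3 = 15 beats ÷ 0.5 = 30 chords.
Overall: 60 chords over 25 bars → 60/25 = 2.4 chords per bar.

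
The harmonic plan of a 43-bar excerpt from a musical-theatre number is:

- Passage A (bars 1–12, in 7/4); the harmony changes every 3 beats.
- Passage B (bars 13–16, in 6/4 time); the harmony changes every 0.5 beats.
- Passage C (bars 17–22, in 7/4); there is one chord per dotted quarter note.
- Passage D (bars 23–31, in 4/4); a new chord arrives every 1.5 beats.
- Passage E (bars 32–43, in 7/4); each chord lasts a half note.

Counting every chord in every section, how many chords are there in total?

170 chords

A has 84 beats and chords last 3 each, so 28 chords.
B has 24 beats and chords last 0.5 each, so 48 chords.
C has 42 beats and chords last 1.5 each, so 28 chords.
D has 36 beats and chords last 1.5 each, so 24 chords.
E has 84 beats and chords last 2 each, so 42 chords.
Total: 28 + 48 + 28 + 24 + 42 = 170.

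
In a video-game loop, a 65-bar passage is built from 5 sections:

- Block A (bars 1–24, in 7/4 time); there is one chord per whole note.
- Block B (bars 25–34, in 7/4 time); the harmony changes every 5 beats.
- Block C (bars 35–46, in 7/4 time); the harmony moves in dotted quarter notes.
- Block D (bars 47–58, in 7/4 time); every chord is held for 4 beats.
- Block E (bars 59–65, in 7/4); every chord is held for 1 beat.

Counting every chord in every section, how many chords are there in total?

182 chords

A: 24·7 = 168 beats, 168/4 = 42 chords.
B: 10·7 = 70 beats, 70/5 = 14 chords.
C: 12·7 = 84 beats, 84/1.5 = 56 chords.
D: 12·7 = 84 beats, 84/4 = 21 chords.
E: 7·7 = 49 beats, 49/1 = 49 chords.
Total: 42 + 14 + 56 + 21 + 49 = 182.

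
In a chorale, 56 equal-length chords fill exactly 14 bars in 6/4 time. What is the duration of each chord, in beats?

14 bars × 6 beats/bar = 84 beats total.
84 beats ÷ 56 chords = 1.5 beats per chord.
(That is a dotted quarter note.)

1.5 beats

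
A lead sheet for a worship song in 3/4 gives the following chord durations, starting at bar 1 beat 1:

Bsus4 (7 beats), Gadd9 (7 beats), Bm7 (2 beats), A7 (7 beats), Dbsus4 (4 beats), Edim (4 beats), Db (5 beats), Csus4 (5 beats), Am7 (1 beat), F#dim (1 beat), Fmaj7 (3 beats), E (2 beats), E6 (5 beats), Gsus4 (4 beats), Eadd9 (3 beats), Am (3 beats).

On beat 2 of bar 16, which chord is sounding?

E

Beat 2 of bar 16 is beat (16−1)×3 + 2 = 47 overall.
Running totals: Bsus4 ends at 7, Gadd9 ends at 14, Bm7 ends at 16, A7 ends at 23, Dbsus4 ends at 27, Edim ends at 31, Db ends at 36, Csus4 ends at 41, Am7 ends at 42, F#dim ends at 43, Fmaj7 ends at 46, E ends at 48.
Beat 47 falls within E.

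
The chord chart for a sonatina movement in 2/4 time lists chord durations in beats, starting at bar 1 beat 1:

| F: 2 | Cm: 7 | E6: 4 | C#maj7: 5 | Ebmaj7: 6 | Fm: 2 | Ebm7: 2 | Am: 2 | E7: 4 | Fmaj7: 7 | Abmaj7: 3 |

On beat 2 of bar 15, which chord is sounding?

Am

Beat 2 of bar 15 is beat (15−1)×2 + 2 = 30 overall.
Running totals: F ends at 2, Cm ends at 9, E6 ends at 13, C#maj7 ends at 18, Ebmaj7 ends at 24, Fm ends at 26, Ebm7 ends at 28, Am ends at 30.
Beat 30 falls within Am.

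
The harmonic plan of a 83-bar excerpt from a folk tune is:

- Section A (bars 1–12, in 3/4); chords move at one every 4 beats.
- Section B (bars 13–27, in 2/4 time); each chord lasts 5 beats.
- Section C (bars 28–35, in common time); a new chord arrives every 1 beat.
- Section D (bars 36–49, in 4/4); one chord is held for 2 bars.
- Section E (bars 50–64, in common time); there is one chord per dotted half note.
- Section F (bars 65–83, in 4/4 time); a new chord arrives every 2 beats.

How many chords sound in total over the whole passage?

112 chords

A: 12 bars × 3 beats = 36 beats; 4 beats/chord → 9 chords.
B: 15 bars × 2 beats = 30 beats; 5 beats/chord → 6 chords.
C: 8 bars × 4 beats = 32 beats; 1 beat/chord → 32 chords.
D: 14 bars × 4 beats = 56 beats; 8 beats/chord → 7 chords.
E: 15 bars × 4 beats = 60 beats; 3 beats/chord → 20 chords.
F: 19 bars × 4 beats = 76 beats; 2 beats/chord → 38 chords.
Total: 9 + 6 + 32 + 7 + 20 + 38 = 112.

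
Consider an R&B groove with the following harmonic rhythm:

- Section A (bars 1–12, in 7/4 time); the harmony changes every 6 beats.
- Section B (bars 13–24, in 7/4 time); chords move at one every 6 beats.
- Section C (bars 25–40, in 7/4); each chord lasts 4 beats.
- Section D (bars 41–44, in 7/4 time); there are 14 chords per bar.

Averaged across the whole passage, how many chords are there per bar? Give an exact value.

A: 12 bars of 7 beats is 84 beats; at 6 beats each that's 14 chords.
B: 12 bars of 7 beats is 84 beats; at 6 beats each that's 14 chords.
C: 16 bars of 7 beats is 112 beats; at 4 beats each that's 28 chords.
D: 4 bars of 7 beats is 28 beats; at 0.5 beats each that's 56 chords.
Overall: 112 chords over 44 bars → 112/44 = 28/11 chords per bar.

28/11 chords per bar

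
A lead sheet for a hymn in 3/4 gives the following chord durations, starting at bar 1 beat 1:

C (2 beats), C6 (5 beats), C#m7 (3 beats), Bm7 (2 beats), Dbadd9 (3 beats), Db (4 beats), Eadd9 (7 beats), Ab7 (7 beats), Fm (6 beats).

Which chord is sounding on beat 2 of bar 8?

Beat 2 of bar 8 is beat (8−1)×3 + 2 = 23 overall.
Running totals: C ends at 2, C6 ends at 7, C#m7 ends at 10, Bm7 ends at 12, Dbadd9 ends at 15, Db ends at 19, Eadd9 ends at 26.
Beat 23 falls within Eadd9.

Eadd9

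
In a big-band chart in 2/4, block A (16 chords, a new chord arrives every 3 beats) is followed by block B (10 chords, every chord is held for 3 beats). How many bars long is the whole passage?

A: 16 × 3 = 48 beats = 24 bars.
B: 10 × 3 = 30 beats = 15 bars.
Total: 24 + 15 = 39 bars.

39 bars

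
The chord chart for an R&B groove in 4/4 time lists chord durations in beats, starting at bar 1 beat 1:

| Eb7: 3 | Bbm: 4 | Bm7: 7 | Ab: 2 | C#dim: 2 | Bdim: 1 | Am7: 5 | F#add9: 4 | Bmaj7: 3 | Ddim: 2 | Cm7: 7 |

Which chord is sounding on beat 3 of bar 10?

Beat 3 of bar 10 is beat (10−1)×4 + 3 = 39 overall.
Running totals: Eb7 ends at 3, Bbm ends at 7, Bm7 ends at 14, Ab ends at 16, C#dim ends at 18, Bdim ends at 19, Am7 ends at 24, F#add9 ends at 28, Bmaj7 ends at 31, Ddim ends at 33, Cm7 ends at 40.
Beat 39 falls within Cm7.

Cm7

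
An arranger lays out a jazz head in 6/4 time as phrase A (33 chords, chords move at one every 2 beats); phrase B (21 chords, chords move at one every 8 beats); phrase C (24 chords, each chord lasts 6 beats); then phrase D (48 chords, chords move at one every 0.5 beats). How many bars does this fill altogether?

67 bars

A: 33 × 2 = 66 beats = 11 bars.
B: 21 × 8 = 168 beats = 28 bars.
C: 24 × 6 = 144 beats = 24 bars.
D: 48 × 0.5 = 24 beats = 4 bars.
Total: 11 + 28 + 24 + 4 = 67 bars.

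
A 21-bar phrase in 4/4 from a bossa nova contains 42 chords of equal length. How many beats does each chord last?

21 bars × 4 beats/bar = 84 beats total.
84 beats ÷ 42 chords = 2 beats per chord.
(That is a half note.)

2 beats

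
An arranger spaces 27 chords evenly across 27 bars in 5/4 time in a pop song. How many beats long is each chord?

5 beats

27 bars × 5 beats/bar = 135 beats total.
135 beats ÷ 27 chords = 5 beats per chord.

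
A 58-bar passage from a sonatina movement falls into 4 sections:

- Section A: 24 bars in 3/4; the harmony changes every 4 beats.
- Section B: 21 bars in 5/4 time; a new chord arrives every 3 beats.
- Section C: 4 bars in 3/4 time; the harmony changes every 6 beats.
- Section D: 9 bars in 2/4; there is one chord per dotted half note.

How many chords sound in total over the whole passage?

61 chords

A: 24·3 = 72 beats, 72/4 = 18 chords.
B: 21·5 = 105 beats, 105/3 = 35 chords.
C: 4·3 = 12 beats, 12/6 = 2 chords.
D: 9·2 = 18 beats, 18/3 = 6 chords.
Total: 18 + 35 + 2 + 6 = 61.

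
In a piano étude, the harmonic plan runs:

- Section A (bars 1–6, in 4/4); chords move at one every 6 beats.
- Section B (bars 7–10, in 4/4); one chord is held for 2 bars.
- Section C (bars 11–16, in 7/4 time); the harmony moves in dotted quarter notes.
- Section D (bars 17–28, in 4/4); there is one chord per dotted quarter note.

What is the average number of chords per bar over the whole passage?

A: 6 bars of 4 beats is 24 beats; at 6 beats each that's 4 chords.
B: 4 bars of 4 beats is 16 beats; at 8 beats each that's 2 chords.
C: 6 bars of 7 beats is 42 beats; at 1.5 beats each that's 28 chords.
D: 12 bars of 4 beats is 48 beats; at 1.5 beats each that's 32 chords.
Overall: 66 chords over 28 bars → 66/28 = 33/14 chords per bar.

33/14 chords per bar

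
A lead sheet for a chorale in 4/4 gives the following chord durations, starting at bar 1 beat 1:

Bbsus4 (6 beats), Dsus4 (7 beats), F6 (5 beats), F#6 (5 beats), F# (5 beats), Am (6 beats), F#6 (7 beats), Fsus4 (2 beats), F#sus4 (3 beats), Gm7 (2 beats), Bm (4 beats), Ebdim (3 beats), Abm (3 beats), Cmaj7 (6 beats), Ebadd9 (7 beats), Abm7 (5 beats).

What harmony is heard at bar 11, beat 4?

Beat 4 of bar 11 is beat (11−1)×4 + 4 = 44 overall.
Running totals: Bbsus4 ends at 6, Dsus4 ends at 13, F6 ends at 18, F#6 ends at 23, F# ends at 28, Am ends at 34, F#6 ends at 41, Fsus4 ends at 43, F#sus4 ends at 46.
Beat 44 falls within F#sus4.

F#sus4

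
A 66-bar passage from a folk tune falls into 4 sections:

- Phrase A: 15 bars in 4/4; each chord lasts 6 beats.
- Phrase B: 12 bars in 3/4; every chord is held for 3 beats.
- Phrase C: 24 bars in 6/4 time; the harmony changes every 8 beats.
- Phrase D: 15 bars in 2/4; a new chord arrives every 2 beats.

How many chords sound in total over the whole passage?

55 chords

A: 15·4 = 60 beats, 60/6 = 10 chords.
B: 12·3 = 36 beats, 36/3 = 12 chords.
C: 24·6 = 144 beats, 144/8 = 18 chords.
D: 15·2 = 30 beats, 30/2 = 15 chords.
Total: 10 + 12 + 18 + 15 = 55.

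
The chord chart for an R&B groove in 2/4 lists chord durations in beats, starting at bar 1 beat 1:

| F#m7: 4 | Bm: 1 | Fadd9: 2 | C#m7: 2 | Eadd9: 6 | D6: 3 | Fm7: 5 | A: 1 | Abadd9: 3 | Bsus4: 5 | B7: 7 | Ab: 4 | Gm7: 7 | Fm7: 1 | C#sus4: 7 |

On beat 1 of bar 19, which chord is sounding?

B7

Beat 1 of bar 19 is beat (19−1)×2 + 1 = 37 overall.
Running totals: F#m7 ends at 4, Bm ends at 5, Fadd9 ends at 7, C#m7 ends at 9, Eadd9 ends at 15, D6 ends at 18, Fm7 ends at 23, A ends at 24, Abadd9 ends at 27, Bsus4 ends at 32, B7 ends at 39.
Beat 37 falls within B7.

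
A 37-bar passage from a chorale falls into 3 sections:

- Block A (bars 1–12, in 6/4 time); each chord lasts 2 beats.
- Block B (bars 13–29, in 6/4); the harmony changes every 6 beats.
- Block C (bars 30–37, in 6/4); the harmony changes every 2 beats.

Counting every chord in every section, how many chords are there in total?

77 chords

A: 12·6 = 72 beats, 72/2 = 36 chords.
B: 17·6 = 102 beats, 102/6 = 17 chords.
C: 8·6 = 48 beats, 48/2 = 24 chords.
Total: 36 + 17 + 24 = 77.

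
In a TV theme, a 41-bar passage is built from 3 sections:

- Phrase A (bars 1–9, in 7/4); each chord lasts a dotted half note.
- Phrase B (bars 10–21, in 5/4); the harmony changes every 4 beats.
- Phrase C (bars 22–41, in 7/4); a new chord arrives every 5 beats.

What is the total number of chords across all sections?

64 chords

A: 9 bars × 7 beats = 63 beats; 3 beats/chord → 21 chords.
B: 12 bars × 5 beats = 60 beats; 4 beats/chord → 15 chords.
C: 20 bars × 7 beats = 140 beats; 5 beats/chord → 28 chords.
Total: 21 + 15 + 28 = 64.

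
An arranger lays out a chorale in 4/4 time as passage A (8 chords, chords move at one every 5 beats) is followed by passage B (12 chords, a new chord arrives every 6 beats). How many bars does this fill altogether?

A: 8 × 5 = 40 beats = 10 bars.
B: 12 × 6 = 72 beats = 18 bars.
Total: 10 + 18 = 28 bars.

28 bars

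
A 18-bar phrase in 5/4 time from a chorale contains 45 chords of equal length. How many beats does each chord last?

18 bars × 5 beats/bar = 90 beats total.
90 beats ÷ 45 chords = 2 beats per chord.
(That is a half note.)

2 beats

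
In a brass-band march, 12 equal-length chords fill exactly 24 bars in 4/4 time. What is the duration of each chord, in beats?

8 beats

24 bars × 4 beats/bar = 96 beats total.
96 beats ÷ 12 chords = 8 beats per chord.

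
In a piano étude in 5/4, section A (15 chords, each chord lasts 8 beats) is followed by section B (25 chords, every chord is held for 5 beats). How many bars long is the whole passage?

A: 15 × 8 = 120 beats = 24 bars.
B: 25 × 5 = 125 beats = 25 bars.
Total: 24 + 25 = 49 bars.

49 bars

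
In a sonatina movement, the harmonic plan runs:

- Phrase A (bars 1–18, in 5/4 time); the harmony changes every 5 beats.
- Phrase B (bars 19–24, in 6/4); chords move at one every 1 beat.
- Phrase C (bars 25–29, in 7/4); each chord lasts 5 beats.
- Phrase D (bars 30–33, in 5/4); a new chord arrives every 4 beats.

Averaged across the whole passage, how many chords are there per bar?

2 chords per bar

A: 18 bars of 5 beats is 90 beats; at 5 beats each that's 18 chords.
B: 6 bars of 6 beats is 36 beats; at 1 beat each that's 36 chords.
C: 5 bars of 7 beats is 35 beats; at 5 beats each that's 7 chords.
D: 4 bars of 5 beats is 20 beats; at 4 beats each that's 5 chords.
Overall: 66 chords over 33 bars → 66/33 = 2 chords per bar.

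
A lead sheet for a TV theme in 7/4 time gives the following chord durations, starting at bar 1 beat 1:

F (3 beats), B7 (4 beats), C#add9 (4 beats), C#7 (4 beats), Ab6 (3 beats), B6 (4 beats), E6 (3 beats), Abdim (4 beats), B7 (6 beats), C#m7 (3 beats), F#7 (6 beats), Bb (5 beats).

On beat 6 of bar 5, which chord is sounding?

B7

Beat 6 of bar 5 is beat (5−1)×7 + 6 = 34 overall.
Running totals: F ends at 3, B7 ends at 7, C#add9 ends at 11, C#7 ends at 15, Ab6 ends at 18, B6 ends at 22, E6 ends at 25, Abdim ends at 29, B7 ends at 35.
Beat 34 falls within B7.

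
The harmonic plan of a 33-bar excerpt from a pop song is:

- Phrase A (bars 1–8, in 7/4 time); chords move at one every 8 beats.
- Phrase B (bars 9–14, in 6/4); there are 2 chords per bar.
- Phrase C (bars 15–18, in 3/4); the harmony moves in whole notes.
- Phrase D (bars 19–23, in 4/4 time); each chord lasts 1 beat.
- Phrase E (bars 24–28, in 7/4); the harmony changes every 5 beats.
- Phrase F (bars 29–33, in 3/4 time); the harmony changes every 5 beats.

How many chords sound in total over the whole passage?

52 chords

A: 8·7 = 56 beats, 56/8 = 7 chords.
B: 6·6 = 36 beats, 36/3 = 12 chords.
C: 4·3 = 12 beats, 12/4 = 3 chords.
D: 5·4 = 20 beats, 20/1 = 20 chords.
E: 5·7 = 35 beats, 35/5 = 7 chords.
F: 5·3 = 15 beats, 15/5 = 3 chords.
Total: 7 + 12 + 3 + 20 + 7 + 3 = 52.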